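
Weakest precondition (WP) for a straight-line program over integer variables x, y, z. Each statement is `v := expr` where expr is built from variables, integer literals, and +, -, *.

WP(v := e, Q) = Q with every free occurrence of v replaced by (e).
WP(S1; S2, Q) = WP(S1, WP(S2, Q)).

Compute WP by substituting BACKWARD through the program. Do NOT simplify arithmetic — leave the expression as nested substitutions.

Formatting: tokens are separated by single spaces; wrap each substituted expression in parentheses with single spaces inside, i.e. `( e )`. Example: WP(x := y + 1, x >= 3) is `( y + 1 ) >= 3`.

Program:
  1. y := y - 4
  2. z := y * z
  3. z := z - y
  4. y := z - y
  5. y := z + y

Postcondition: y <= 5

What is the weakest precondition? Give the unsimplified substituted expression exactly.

Answer: ( ( ( ( y - 4 ) * z ) - ( y - 4 ) ) + ( ( ( ( y - 4 ) * z ) - ( y - 4 ) ) - ( y - 4 ) ) ) <= 5

Derivation:
post: y <= 5
stmt 5: y := z + y  -- replace 1 occurrence(s) of y with (z + y)
  => ( z + y ) <= 5
stmt 4: y := z - y  -- replace 1 occurrence(s) of y with (z - y)
  => ( z + ( z - y ) ) <= 5
stmt 3: z := z - y  -- replace 2 occurrence(s) of z with (z - y)
  => ( ( z - y ) + ( ( z - y ) - y ) ) <= 5
stmt 2: z := y * z  -- replace 2 occurrence(s) of z with (y * z)
  => ( ( ( y * z ) - y ) + ( ( ( y * z ) - y ) - y ) ) <= 5
stmt 1: y := y - 4  -- replace 5 occurrence(s) of y with (y - 4)
  => ( ( ( ( y - 4 ) * z ) - ( y - 4 ) ) + ( ( ( ( y - 4 ) * z ) - ( y - 4 ) ) - ( y - 4 ) ) ) <= 5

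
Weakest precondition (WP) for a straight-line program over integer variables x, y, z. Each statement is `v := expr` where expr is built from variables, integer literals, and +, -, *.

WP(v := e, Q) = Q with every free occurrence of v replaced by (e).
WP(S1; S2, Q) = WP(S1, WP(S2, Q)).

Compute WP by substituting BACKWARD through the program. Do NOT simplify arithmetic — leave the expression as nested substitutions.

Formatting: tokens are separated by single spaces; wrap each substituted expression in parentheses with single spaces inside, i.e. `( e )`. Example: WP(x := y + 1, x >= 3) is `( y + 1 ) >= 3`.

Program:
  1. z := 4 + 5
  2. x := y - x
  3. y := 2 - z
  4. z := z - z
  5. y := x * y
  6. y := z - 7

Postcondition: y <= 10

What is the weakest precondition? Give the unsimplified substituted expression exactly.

post: y <= 10
stmt 6: y := z - 7  -- replace 1 occurrence(s) of y with (z - 7)
  => ( z - 7 ) <= 10
stmt 5: y := x * y  -- replace 0 occurrence(s) of y with (x * y)
  => ( z - 7 ) <= 10
stmt 4: z := z - z  -- replace 1 occurrence(s) of z with (z - z)
  => ( ( z - z ) - 7 ) <= 10
stmt 3: y := 2 - z  -- replace 0 occurrence(s) of y with (2 - z)
  => ( ( z - z ) - 7 ) <= 10
stmt 2: x := y - x  -- replace 0 occurrence(s) of x with (y - x)
  => ( ( z - z ) - 7 ) <= 10
stmt 1: z := 4 + 5  -- replace 2 occurrence(s) of z with (4 + 5)
  => ( ( ( 4 + 5 ) - ( 4 + 5 ) ) - 7 ) <= 10

Answer: ( ( ( 4 + 5 ) - ( 4 + 5 ) ) - 7 ) <= 10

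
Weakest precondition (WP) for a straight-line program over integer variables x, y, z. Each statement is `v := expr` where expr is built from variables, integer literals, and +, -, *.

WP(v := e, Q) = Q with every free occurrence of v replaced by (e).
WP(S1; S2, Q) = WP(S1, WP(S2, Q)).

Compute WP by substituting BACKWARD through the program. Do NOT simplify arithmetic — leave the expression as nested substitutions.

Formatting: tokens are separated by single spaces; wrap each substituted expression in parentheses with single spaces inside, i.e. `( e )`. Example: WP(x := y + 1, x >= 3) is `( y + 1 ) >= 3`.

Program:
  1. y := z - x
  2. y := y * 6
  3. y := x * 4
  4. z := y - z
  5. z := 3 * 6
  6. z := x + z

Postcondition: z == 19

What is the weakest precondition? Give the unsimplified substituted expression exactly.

Answer: ( x + ( 3 * 6 ) ) == 19

Derivation:
post: z == 19
stmt 6: z := x + z  -- replace 1 occurrence(s) of z with (x + z)
  => ( x + z ) == 19
stmt 5: z := 3 * 6  -- replace 1 occurrence(s) of z with (3 * 6)
  => ( x + ( 3 * 6 ) ) == 19
stmt 4: z := y - z  -- replace 0 occurrence(s) of z with (y - z)
  => ( x + ( 3 * 6 ) ) == 19
stmt 3: y := x * 4  -- replace 0 occurrence(s) of y with (x * 4)
  => ( x + ( 3 * 6 ) ) == 19
stmt 2: y := y * 6  -- replace 0 occurrence(s) of y with (y * 6)
  => ( x + ( 3 * 6 ) ) == 19
stmt 1: y := z - x  -- replace 0 occurrence(s) of y with (z - x)
  => ( x + ( 3 * 6 ) ) == 19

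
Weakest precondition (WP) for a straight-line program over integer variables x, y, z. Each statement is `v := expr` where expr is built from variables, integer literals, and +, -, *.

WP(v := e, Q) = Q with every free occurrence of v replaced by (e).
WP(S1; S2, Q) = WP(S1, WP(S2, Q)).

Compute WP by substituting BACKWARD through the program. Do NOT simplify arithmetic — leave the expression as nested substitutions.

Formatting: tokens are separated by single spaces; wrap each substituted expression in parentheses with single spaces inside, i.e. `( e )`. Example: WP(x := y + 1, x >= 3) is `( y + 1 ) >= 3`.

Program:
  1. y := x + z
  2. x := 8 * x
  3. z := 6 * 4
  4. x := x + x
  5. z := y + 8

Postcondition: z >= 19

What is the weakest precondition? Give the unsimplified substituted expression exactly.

post: z >= 19
stmt 5: z := y + 8  -- replace 1 occurrence(s) of z with (y + 8)
  => ( y + 8 ) >= 19
stmt 4: x := x + x  -- replace 0 occurrence(s) of x with (x + x)
  => ( y + 8 ) >= 19
stmt 3: z := 6 * 4  -- replace 0 occurrence(s) of z with (6 * 4)
  => ( y + 8 ) >= 19
stmt 2: x := 8 * x  -- replace 0 occurrence(s) of x with (8 * x)
  => ( y + 8 ) >= 19
stmt 1: y := x + z  -- replace 1 occurrence(s) of y with (x + z)
  => ( ( x + z ) + 8 ) >= 19

Answer: ( ( x + z ) + 8 ) >= 19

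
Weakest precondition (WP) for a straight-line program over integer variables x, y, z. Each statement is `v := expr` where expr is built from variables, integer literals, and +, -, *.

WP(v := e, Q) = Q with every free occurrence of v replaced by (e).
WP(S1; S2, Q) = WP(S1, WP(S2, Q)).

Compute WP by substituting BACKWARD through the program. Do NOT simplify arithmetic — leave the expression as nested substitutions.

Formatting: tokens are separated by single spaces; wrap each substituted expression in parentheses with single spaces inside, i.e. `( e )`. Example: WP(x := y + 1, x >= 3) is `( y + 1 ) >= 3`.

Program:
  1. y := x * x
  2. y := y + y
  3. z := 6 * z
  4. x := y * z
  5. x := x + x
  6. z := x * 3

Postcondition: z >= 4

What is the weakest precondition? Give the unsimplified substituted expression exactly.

Answer: ( ( ( ( ( x * x ) + ( x * x ) ) * ( 6 * z ) ) + ( ( ( x * x ) + ( x * x ) ) * ( 6 * z ) ) ) * 3 ) >= 4

Derivation:
post: z >= 4
stmt 6: z := x * 3  -- replace 1 occurrence(s) of z with (x * 3)
  => ( x * 3 ) >= 4
stmt 5: x := x + x  -- replace 1 occurrence(s) of x with (x + x)
  => ( ( x + x ) * 3 ) >= 4
stmt 4: x := y * z  -- replace 2 occurrence(s) of x with (y * z)
  => ( ( ( y * z ) + ( y * z ) ) * 3 ) >= 4
stmt 3: z := 6 * z  -- replace 2 occurrence(s) of z with (6 * z)
  => ( ( ( y * ( 6 * z ) ) + ( y * ( 6 * z ) ) ) * 3 ) >= 4
stmt 2: y := y + y  -- replace 2 occurrence(s) of y with (y + y)
  => ( ( ( ( y + y ) * ( 6 * z ) ) + ( ( y + y ) * ( 6 * z ) ) ) * 3 ) >= 4
stmt 1: y := x * x  -- replace 4 occurrence(s) of y with (x * x)
  => ( ( ( ( ( x * x ) + ( x * x ) ) * ( 6 * z ) ) + ( ( ( x * x ) + ( x * x ) ) * ( 6 * z ) ) ) * 3 ) >= 4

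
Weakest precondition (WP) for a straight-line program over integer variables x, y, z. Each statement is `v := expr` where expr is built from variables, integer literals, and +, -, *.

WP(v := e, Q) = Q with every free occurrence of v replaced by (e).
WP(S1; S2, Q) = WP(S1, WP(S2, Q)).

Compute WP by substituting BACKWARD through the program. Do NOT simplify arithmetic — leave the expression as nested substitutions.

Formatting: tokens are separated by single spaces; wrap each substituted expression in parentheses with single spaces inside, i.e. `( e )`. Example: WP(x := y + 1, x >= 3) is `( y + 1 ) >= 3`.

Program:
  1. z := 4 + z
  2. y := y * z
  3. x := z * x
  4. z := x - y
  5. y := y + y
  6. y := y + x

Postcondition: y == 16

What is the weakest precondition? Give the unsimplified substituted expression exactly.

Answer: ( ( ( y * ( 4 + z ) ) + ( y * ( 4 + z ) ) ) + ( ( 4 + z ) * x ) ) == 16

Derivation:
post: y == 16
stmt 6: y := y + x  -- replace 1 occurrence(s) of y with (y + x)
  => ( y + x ) == 16
stmt 5: y := y + y  -- replace 1 occurrence(s) of y with (y + y)
  => ( ( y + y ) + x ) == 16
stmt 4: z := x - y  -- replace 0 occurrence(s) of z with (x - y)
  => ( ( y + y ) + x ) == 16
stmt 3: x := z * x  -- replace 1 occurrence(s) of x with (z * x)
  => ( ( y + y ) + ( z * x ) ) == 16
stmt 2: y := y * z  -- replace 2 occurrence(s) of y with (y * z)
  => ( ( ( y * z ) + ( y * z ) ) + ( z * x ) ) == 16
stmt 1: z := 4 + z  -- replace 3 occurrence(s) of z with (4 + z)
  => ( ( ( y * ( 4 + z ) ) + ( y * ( 4 + z ) ) ) + ( ( 4 + z ) * x ) ) == 16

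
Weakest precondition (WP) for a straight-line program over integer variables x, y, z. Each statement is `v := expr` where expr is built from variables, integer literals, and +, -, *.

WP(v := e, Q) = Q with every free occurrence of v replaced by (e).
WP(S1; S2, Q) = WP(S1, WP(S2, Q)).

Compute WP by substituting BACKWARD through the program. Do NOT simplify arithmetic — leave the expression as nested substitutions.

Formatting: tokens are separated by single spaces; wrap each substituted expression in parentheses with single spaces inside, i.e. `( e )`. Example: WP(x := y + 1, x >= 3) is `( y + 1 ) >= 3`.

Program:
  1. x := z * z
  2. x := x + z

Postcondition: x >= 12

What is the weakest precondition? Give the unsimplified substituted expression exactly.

Answer: ( ( z * z ) + z ) >= 12

Derivation:
post: x >= 12
stmt 2: x := x + z  -- replace 1 occurrence(s) of x with (x + z)
  => ( x + z ) >= 12
stmt 1: x := z * z  -- replace 1 occurrence(s) of x with (z * z)
  => ( ( z * z ) + z ) >= 12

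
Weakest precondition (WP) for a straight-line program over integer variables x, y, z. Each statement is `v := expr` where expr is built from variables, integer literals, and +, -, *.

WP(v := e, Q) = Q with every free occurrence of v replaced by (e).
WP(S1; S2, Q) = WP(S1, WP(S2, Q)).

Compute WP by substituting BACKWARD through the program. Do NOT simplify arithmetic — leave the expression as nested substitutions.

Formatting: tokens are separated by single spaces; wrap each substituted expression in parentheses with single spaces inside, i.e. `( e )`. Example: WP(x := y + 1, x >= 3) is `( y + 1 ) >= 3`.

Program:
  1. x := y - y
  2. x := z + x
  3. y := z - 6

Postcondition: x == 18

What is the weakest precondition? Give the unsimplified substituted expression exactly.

post: x == 18
stmt 3: y := z - 6  -- replace 0 occurrence(s) of y with (z - 6)
  => x == 18
stmt 2: x := z + x  -- replace 1 occurrence(s) of x with (z + x)
  => ( z + x ) == 18
stmt 1: x := y - y  -- replace 1 occurrence(s) of x with (y - y)
  => ( z + ( y - y ) ) == 18

Answer: ( z + ( y - y ) ) == 18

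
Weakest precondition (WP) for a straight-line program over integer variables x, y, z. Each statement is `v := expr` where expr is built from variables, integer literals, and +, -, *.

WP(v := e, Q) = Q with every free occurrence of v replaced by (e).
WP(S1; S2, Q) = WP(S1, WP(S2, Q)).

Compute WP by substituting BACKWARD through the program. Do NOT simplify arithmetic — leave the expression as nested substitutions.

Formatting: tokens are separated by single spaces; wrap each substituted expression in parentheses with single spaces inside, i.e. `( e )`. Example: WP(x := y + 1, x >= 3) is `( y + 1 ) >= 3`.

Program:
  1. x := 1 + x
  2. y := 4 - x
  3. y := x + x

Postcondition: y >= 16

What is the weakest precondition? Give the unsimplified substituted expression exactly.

post: y >= 16
stmt 3: y := x + x  -- replace 1 occurrence(s) of y with (x + x)
  => ( x + x ) >= 16
stmt 2: y := 4 - x  -- replace 0 occurrence(s) of y with (4 - x)
  => ( x + x ) >= 16
stmt 1: x := 1 + x  -- replace 2 occurrence(s) of x with (1 + x)
  => ( ( 1 + x ) + ( 1 + x ) ) >= 16

Answer: ( ( 1 + x ) + ( 1 + x ) ) >= 16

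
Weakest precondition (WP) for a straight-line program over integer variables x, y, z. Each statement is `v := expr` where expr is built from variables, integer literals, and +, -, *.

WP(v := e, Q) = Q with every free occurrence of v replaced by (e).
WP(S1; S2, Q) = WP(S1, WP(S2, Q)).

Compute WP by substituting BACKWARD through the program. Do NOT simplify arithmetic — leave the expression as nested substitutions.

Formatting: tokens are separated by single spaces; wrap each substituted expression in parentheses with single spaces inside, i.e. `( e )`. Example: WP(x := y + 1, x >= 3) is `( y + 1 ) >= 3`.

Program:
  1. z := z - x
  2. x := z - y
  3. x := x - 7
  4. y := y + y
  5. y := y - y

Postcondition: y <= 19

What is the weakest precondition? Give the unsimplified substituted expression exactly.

Answer: ( ( y + y ) - ( y + y ) ) <= 19

Derivation:
post: y <= 19
stmt 5: y := y - y  -- replace 1 occurrence(s) of y with (y - y)
  => ( y - y ) <= 19
stmt 4: y := y + y  -- replace 2 occurrence(s) of y with (y + y)
  => ( ( y + y ) - ( y + y ) ) <= 19
stmt 3: x := x - 7  -- replace 0 occurrence(s) of x with (x - 7)
  => ( ( y + y ) - ( y + y ) ) <= 19
stmt 2: x := z - y  -- replace 0 occurrence(s) of x with (z - y)
  => ( ( y + y ) - ( y + y ) ) <= 19
stmt 1: z := z - x  -- replace 0 occurrence(s) of z with (z - x)
  => ( ( y + y ) - ( y + y ) ) <= 19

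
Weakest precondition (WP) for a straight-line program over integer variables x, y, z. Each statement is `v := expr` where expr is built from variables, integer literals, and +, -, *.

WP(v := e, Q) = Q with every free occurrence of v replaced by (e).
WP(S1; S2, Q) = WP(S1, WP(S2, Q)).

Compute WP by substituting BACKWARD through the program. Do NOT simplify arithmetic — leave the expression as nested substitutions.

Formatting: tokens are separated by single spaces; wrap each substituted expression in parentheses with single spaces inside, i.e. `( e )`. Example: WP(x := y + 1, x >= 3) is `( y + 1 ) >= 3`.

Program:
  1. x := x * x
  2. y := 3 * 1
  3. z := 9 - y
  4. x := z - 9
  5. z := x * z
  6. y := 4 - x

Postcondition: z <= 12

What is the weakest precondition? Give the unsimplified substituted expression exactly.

Answer: ( ( ( 9 - ( 3 * 1 ) ) - 9 ) * ( 9 - ( 3 * 1 ) ) ) <= 12

Derivation:
post: z <= 12
stmt 6: y := 4 - x  -- replace 0 occurrence(s) of y with (4 - x)
  => z <= 12
stmt 5: z := x * z  -- replace 1 occurrence(s) of z with (x * z)
  => ( x * z ) <= 12
stmt 4: x := z - 9  -- replace 1 occurrence(s) of x with (z - 9)
  => ( ( z - 9 ) * z ) <= 12
stmt 3: z := 9 - y  -- replace 2 occurrence(s) of z with (9 - y)
  => ( ( ( 9 - y ) - 9 ) * ( 9 - y ) ) <= 12
stmt 2: y := 3 * 1  -- replace 2 occurrence(s) of y with (3 * 1)
  => ( ( ( 9 - ( 3 * 1 ) ) - 9 ) * ( 9 - ( 3 * 1 ) ) ) <= 12
stmt 1: x := x * x  -- replace 0 occurrence(s) of x with (x * x)
  => ( ( ( 9 - ( 3 * 1 ) ) - 9 ) * ( 9 - ( 3 * 1 ) ) ) <= 12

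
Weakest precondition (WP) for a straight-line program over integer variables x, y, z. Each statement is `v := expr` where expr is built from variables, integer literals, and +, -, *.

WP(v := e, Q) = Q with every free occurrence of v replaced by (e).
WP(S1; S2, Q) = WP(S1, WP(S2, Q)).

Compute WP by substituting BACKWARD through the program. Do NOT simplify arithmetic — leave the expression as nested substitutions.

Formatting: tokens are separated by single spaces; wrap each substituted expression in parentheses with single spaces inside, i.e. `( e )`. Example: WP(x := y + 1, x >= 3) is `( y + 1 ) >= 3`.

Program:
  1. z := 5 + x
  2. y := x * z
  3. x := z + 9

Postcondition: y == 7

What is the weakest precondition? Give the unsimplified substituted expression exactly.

post: y == 7
stmt 3: x := z + 9  -- replace 0 occurrence(s) of x with (z + 9)
  => y == 7
stmt 2: y := x * z  -- replace 1 occurrence(s) of y with (x * z)
  => ( x * z ) == 7
stmt 1: z := 5 + x  -- replace 1 occurrence(s) of z with (5 + x)
  => ( x * ( 5 + x ) ) == 7

Answer: ( x * ( 5 + x ) ) == 7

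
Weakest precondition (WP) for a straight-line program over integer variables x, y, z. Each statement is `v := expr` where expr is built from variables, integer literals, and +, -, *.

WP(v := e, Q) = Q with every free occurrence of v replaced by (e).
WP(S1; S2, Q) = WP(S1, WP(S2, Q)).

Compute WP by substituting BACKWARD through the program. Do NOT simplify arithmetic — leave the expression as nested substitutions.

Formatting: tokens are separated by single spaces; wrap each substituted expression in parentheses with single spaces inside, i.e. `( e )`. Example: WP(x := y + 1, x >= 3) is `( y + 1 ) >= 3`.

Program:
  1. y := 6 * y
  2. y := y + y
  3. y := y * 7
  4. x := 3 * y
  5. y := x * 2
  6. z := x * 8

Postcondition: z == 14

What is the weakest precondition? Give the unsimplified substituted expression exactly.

Answer: ( ( 3 * ( ( ( 6 * y ) + ( 6 * y ) ) * 7 ) ) * 8 ) == 14

Derivation:
post: z == 14
stmt 6: z := x * 8  -- replace 1 occurrence(s) of z with (x * 8)
  => ( x * 8 ) == 14
stmt 5: y := x * 2  -- replace 0 occurrence(s) of y with (x * 2)
  => ( x * 8 ) == 14
stmt 4: x := 3 * y  -- replace 1 occurrence(s) of x with (3 * y)
  => ( ( 3 * y ) * 8 ) == 14
stmt 3: y := y * 7  -- replace 1 occurrence(s) of y with (y * 7)
  => ( ( 3 * ( y * 7 ) ) * 8 ) == 14
stmt 2: y := y + y  -- replace 1 occurrence(s) of y with (y + y)
  => ( ( 3 * ( ( y + y ) * 7 ) ) * 8 ) == 14
stmt 1: y := 6 * y  -- replace 2 occurrence(s) of y with (6 * y)
  => ( ( 3 * ( ( ( 6 * y ) + ( 6 * y ) ) * 7 ) ) * 8 ) == 14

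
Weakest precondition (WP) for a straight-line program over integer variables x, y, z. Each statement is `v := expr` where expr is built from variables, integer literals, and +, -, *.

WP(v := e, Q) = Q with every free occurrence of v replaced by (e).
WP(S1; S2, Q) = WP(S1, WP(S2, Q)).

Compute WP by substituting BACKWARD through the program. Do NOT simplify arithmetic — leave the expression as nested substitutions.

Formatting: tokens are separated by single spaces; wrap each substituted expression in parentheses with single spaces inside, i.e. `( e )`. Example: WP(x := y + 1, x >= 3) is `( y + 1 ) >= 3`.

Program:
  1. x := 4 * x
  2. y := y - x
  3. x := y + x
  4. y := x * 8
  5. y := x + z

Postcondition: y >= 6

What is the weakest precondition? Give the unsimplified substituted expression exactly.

post: y >= 6
stmt 5: y := x + z  -- replace 1 occurrence(s) of y with (x + z)
  => ( x + z ) >= 6
stmt 4: y := x * 8  -- replace 0 occurrence(s) of y with (x * 8)
  => ( x + z ) >= 6
stmt 3: x := y + x  -- replace 1 occurrence(s) of x with (y + x)
  => ( ( y + x ) + z ) >= 6
stmt 2: y := y - x  -- replace 1 occurrence(s) of y with (y - x)
  => ( ( ( y - x ) + x ) + z ) >= 6
stmt 1: x := 4 * x  -- replace 2 occurrence(s) of x with (4 * x)
  => ( ( ( y - ( 4 * x ) ) + ( 4 * x ) ) + z ) >= 6

Answer: ( ( ( y - ( 4 * x ) ) + ( 4 * x ) ) + z ) >= 6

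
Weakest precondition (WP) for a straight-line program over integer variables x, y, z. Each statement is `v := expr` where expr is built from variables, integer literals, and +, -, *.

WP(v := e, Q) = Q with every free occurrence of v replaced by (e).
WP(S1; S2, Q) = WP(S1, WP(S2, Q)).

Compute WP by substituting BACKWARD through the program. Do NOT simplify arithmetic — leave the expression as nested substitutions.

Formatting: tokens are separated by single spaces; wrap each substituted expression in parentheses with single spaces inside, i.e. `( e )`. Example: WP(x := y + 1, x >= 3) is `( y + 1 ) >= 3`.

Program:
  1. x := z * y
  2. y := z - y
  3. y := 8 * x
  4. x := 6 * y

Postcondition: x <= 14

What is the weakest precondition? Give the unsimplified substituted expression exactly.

Answer: ( 6 * ( 8 * ( z * y ) ) ) <= 14

Derivation:
post: x <= 14
stmt 4: x := 6 * y  -- replace 1 occurrence(s) of x with (6 * y)
  => ( 6 * y ) <= 14
stmt 3: y := 8 * x  -- replace 1 occurrence(s) of y with (8 * x)
  => ( 6 * ( 8 * x ) ) <= 14
stmt 2: y := z - y  -- replace 0 occurrence(s) of y with (z - y)
  => ( 6 * ( 8 * x ) ) <= 14
stmt 1: x := z * y  -- replace 1 occurrence(s) of x with (z * y)
  => ( 6 * ( 8 * ( z * y ) ) ) <= 14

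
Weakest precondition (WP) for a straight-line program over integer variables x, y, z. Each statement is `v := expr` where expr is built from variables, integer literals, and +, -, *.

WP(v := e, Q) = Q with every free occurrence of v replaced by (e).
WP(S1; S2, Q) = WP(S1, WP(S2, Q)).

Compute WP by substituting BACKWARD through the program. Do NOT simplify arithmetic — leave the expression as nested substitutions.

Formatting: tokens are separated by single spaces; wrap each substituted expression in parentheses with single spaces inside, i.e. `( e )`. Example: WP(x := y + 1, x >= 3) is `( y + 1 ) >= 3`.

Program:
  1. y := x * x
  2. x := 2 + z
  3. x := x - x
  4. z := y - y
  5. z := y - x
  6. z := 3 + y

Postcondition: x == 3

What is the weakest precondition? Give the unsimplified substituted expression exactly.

Answer: ( ( 2 + z ) - ( 2 + z ) ) == 3

Derivation:
post: x == 3
stmt 6: z := 3 + y  -- replace 0 occurrence(s) of z with (3 + y)
  => x == 3
stmt 5: z := y - x  -- replace 0 occurrence(s) of z with (y - x)
  => x == 3
stmt 4: z := y - y  -- replace 0 occurrence(s) of z with (y - y)
  => x == 3
stmt 3: x := x - x  -- replace 1 occurrence(s) of x with (x - x)
  => ( x - x ) == 3
stmt 2: x := 2 + z  -- replace 2 occurrence(s) of x with (2 + z)
  => ( ( 2 + z ) - ( 2 + z ) ) == 3
stmt 1: y := x * x  -- replace 0 occurrence(s) of y with (x * x)
  => ( ( 2 + z ) - ( 2 + z ) ) == 3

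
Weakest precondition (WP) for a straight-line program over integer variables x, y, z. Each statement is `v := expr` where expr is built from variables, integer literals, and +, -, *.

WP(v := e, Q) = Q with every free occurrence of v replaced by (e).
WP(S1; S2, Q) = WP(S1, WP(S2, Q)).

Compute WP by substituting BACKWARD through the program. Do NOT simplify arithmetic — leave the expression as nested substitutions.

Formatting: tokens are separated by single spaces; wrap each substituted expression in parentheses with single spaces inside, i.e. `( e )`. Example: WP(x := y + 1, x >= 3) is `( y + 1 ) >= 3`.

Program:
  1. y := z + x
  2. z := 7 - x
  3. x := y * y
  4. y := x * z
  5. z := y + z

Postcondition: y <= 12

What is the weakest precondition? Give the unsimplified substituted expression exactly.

Answer: ( ( ( z + x ) * ( z + x ) ) * ( 7 - x ) ) <= 12

Derivation:
post: y <= 12
stmt 5: z := y + z  -- replace 0 occurrence(s) of z with (y + z)
  => y <= 12
stmt 4: y := x * z  -- replace 1 occurrence(s) of y with (x * z)
  => ( x * z ) <= 12
stmt 3: x := y * y  -- replace 1 occurrence(s) of x with (y * y)
  => ( ( y * y ) * z ) <= 12
stmt 2: z := 7 - x  -- replace 1 occurrence(s) of z with (7 - x)
  => ( ( y * y ) * ( 7 - x ) ) <= 12
stmt 1: y := z + x  -- replace 2 occurrence(s) of y with (z + x)
  => ( ( ( z + x ) * ( z + x ) ) * ( 7 - x ) ) <= 12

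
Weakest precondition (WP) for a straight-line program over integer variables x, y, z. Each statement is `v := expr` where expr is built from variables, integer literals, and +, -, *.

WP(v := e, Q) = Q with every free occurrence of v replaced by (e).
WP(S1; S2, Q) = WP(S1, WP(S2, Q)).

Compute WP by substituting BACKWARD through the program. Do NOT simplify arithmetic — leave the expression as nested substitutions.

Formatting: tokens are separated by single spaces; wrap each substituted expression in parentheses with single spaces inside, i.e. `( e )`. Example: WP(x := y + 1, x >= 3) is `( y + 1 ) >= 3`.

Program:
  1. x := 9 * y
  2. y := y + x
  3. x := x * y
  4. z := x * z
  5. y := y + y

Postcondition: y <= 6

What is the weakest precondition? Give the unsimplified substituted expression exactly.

Answer: ( ( y + ( 9 * y ) ) + ( y + ( 9 * y ) ) ) <= 6

Derivation:
post: y <= 6
stmt 5: y := y + y  -- replace 1 occurrence(s) of y with (y + y)
  => ( y + y ) <= 6
stmt 4: z := x * z  -- replace 0 occurrence(s) of z with (x * z)
  => ( y + y ) <= 6
stmt 3: x := x * y  -- replace 0 occurrence(s) of x with (x * y)
  => ( y + y ) <= 6
stmt 2: y := y + x  -- replace 2 occurrence(s) of y with (y + x)
  => ( ( y + x ) + ( y + x ) ) <= 6
stmt 1: x := 9 * y  -- replace 2 occurrence(s) of x with (9 * y)
  => ( ( y + ( 9 * y ) ) + ( y + ( 9 * y ) ) ) <= 6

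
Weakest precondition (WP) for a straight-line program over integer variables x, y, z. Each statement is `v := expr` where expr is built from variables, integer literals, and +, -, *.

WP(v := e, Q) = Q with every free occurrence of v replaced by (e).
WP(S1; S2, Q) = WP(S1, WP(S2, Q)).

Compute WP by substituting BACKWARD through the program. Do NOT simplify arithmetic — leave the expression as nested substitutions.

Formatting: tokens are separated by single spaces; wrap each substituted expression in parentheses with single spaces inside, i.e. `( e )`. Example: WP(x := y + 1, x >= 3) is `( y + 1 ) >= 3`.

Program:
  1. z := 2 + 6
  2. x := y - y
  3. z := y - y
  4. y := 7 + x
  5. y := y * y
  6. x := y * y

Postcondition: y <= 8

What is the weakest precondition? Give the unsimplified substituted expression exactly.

post: y <= 8
stmt 6: x := y * y  -- replace 0 occurrence(s) of x with (y * y)
  => y <= 8
stmt 5: y := y * y  -- replace 1 occurrence(s) of y with (y * y)
  => ( y * y ) <= 8
stmt 4: y := 7 + x  -- replace 2 occurrence(s) of y with (7 + x)
  => ( ( 7 + x ) * ( 7 + x ) ) <= 8
stmt 3: z := y - y  -- replace 0 occurrence(s) of z with (y - y)
  => ( ( 7 + x ) * ( 7 + x ) ) <= 8
stmt 2: x := y - y  -- replace 2 occurrence(s) of x with (y - y)
  => ( ( 7 + ( y - y ) ) * ( 7 + ( y - y ) ) ) <= 8
stmt 1: z := 2 + 6  -- replace 0 occurrence(s) of z with (2 + 6)
  => ( ( 7 + ( y - y ) ) * ( 7 + ( y - y ) ) ) <= 8

Answer: ( ( 7 + ( y - y ) ) * ( 7 + ( y - y ) ) ) <= 8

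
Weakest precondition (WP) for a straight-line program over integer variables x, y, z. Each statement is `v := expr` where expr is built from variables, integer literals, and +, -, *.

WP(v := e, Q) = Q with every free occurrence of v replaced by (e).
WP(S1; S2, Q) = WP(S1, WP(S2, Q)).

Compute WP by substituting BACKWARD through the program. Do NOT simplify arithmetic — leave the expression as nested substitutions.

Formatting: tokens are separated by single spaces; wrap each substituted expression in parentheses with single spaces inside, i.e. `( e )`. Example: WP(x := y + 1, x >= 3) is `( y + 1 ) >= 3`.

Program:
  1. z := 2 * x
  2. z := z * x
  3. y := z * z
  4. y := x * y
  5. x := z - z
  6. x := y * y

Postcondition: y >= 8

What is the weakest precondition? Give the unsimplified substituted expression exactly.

post: y >= 8
stmt 6: x := y * y  -- replace 0 occurrence(s) of x with (y * y)
  => y >= 8
stmt 5: x := z - z  -- replace 0 occurrence(s) of x with (z - z)
  => y >= 8
stmt 4: y := x * y  -- replace 1 occurrence(s) of y with (x * y)
  => ( x * y ) >= 8
stmt 3: y := z * z  -- replace 1 occurrence(s) of y with (z * z)
  => ( x * ( z * z ) ) >= 8
stmt 2: z := z * x  -- replace 2 occurrence(s) of z with (z * x)
  => ( x * ( ( z * x ) * ( z * x ) ) ) >= 8
stmt 1: z := 2 * x  -- replace 2 occurrence(s) of z with (2 * x)
  => ( x * ( ( ( 2 * x ) * x ) * ( ( 2 * x ) * x ) ) ) >= 8

Answer: ( x * ( ( ( 2 * x ) * x ) * ( ( 2 * x ) * x ) ) ) >= 8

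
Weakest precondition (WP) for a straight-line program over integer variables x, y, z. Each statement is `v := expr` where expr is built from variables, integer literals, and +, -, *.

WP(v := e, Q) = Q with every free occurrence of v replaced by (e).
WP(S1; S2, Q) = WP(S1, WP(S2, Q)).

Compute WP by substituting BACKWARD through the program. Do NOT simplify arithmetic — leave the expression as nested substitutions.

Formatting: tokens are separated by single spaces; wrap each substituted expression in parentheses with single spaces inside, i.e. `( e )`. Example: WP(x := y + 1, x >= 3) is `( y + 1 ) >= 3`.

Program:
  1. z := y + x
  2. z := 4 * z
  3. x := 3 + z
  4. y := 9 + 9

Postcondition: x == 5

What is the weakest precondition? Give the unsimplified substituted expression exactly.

Answer: ( 3 + ( 4 * ( y + x ) ) ) == 5

Derivation:
post: x == 5
stmt 4: y := 9 + 9  -- replace 0 occurrence(s) of y with (9 + 9)
  => x == 5
stmt 3: x := 3 + z  -- replace 1 occurrence(s) of x with (3 + z)
  => ( 3 + z ) == 5
stmt 2: z := 4 * z  -- replace 1 occurrence(s) of z with (4 * z)
  => ( 3 + ( 4 * z ) ) == 5
stmt 1: z := y + x  -- replace 1 occurrence(s) of z with (y + x)
  => ( 3 + ( 4 * ( y + x ) ) ) == 5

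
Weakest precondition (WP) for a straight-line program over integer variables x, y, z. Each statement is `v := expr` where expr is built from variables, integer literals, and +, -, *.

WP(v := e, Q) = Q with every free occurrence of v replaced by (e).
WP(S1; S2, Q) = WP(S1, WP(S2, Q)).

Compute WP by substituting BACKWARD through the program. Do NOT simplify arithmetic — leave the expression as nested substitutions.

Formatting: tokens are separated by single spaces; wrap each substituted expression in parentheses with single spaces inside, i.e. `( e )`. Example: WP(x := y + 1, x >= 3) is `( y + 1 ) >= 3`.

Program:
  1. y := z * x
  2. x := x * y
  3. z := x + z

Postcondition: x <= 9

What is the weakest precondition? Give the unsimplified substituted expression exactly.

post: x <= 9
stmt 3: z := x + z  -- replace 0 occurrence(s) of z with (x + z)
  => x <= 9
stmt 2: x := x * y  -- replace 1 occurrence(s) of x with (x * y)
  => ( x * y ) <= 9
stmt 1: y := z * x  -- replace 1 occurrence(s) of y with (z * x)
  => ( x * ( z * x ) ) <= 9

Answer: ( x * ( z * x ) ) <= 9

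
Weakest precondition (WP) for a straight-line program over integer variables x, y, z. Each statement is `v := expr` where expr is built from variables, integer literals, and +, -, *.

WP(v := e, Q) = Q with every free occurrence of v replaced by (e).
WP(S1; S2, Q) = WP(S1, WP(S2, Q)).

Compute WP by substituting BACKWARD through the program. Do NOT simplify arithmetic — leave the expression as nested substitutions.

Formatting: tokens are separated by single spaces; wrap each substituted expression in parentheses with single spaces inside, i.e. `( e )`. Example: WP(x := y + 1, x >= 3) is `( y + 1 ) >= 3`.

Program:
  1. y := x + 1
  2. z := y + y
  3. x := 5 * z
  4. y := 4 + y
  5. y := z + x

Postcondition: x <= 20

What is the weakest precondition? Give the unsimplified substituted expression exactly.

post: x <= 20
stmt 5: y := z + x  -- replace 0 occurrence(s) of y with (z + x)
  => x <= 20
stmt 4: y := 4 + y  -- replace 0 occurrence(s) of y with (4 + y)
  => x <= 20
stmt 3: x := 5 * z  -- replace 1 occurrence(s) of x with (5 * z)
  => ( 5 * z ) <= 20
stmt 2: z := y + y  -- replace 1 occurrence(s) of z with (y + y)
  => ( 5 * ( y + y ) ) <= 20
stmt 1: y := x + 1  -- replace 2 occurrence(s) of y with (x + 1)
  => ( 5 * ( ( x + 1 ) + ( x + 1 ) ) ) <= 20

Answer: ( 5 * ( ( x + 1 ) + ( x + 1 ) ) ) <= 20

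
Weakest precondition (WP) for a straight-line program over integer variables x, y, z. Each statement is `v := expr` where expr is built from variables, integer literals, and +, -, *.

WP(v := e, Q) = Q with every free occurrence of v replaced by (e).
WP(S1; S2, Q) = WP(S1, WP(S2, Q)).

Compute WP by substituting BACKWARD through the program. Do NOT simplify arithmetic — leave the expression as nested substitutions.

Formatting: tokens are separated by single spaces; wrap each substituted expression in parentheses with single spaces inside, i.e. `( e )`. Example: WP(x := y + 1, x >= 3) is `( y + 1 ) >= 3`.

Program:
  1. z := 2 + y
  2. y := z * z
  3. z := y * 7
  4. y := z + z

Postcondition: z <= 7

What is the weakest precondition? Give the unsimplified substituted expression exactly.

Answer: ( ( ( 2 + y ) * ( 2 + y ) ) * 7 ) <= 7

Derivation:
post: z <= 7
stmt 4: y := z + z  -- replace 0 occurrence(s) of y with (z + z)
  => z <= 7
stmt 3: z := y * 7  -- replace 1 occurrence(s) of z with (y * 7)
  => ( y * 7 ) <= 7
stmt 2: y := z * z  -- replace 1 occurrence(s) of y with (z * z)
  => ( ( z * z ) * 7 ) <= 7
stmt 1: z := 2 + y  -- replace 2 occurrence(s) of z with (2 + y)
  => ( ( ( 2 + y ) * ( 2 + y ) ) * 7 ) <= 7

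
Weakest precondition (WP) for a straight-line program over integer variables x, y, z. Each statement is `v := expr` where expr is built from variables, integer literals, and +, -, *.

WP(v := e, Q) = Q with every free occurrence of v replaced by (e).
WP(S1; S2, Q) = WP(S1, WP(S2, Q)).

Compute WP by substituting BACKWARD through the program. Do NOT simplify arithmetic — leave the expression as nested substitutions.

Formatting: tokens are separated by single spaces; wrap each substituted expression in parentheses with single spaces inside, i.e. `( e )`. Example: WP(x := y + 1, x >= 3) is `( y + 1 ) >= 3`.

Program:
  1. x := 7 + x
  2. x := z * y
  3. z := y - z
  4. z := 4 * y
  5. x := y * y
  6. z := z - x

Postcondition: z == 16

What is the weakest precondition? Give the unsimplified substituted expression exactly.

Answer: ( ( 4 * y ) - ( y * y ) ) == 16

Derivation:
post: z == 16
stmt 6: z := z - x  -- replace 1 occurrence(s) of z with (z - x)
  => ( z - x ) == 16
stmt 5: x := y * y  -- replace 1 occurrence(s) of x with (y * y)
  => ( z - ( y * y ) ) == 16
stmt 4: z := 4 * y  -- replace 1 occurrence(s) of z with (4 * y)
  => ( ( 4 * y ) - ( y * y ) ) == 16
stmt 3: z := y - z  -- replace 0 occurrence(s) of z with (y - z)
  => ( ( 4 * y ) - ( y * y ) ) == 16
stmt 2: x := z * y  -- replace 0 occurrence(s) of x with (z * y)
  => ( ( 4 * y ) - ( y * y ) ) == 16
stmt 1: x := 7 + x  -- replace 0 occurrence(s) of x with (7 + x)
  => ( ( 4 * y ) - ( y * y ) ) == 16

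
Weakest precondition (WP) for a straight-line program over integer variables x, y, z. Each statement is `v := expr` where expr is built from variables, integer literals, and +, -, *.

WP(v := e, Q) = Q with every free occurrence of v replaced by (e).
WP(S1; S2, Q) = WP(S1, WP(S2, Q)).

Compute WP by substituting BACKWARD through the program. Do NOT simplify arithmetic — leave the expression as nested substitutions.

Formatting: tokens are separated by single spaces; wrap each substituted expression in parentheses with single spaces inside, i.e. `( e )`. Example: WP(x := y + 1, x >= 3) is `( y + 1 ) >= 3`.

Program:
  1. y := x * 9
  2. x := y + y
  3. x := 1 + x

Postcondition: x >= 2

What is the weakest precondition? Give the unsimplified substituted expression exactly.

Answer: ( 1 + ( ( x * 9 ) + ( x * 9 ) ) ) >= 2

Derivation:
post: x >= 2
stmt 3: x := 1 + x  -- replace 1 occurrence(s) of x with (1 + x)
  => ( 1 + x ) >= 2
stmt 2: x := y + y  -- replace 1 occurrence(s) of x with (y + y)
  => ( 1 + ( y + y ) ) >= 2
stmt 1: y := x * 9  -- replace 2 occurrence(s) of y with (x * 9)
  => ( 1 + ( ( x * 9 ) + ( x * 9 ) ) ) >= 2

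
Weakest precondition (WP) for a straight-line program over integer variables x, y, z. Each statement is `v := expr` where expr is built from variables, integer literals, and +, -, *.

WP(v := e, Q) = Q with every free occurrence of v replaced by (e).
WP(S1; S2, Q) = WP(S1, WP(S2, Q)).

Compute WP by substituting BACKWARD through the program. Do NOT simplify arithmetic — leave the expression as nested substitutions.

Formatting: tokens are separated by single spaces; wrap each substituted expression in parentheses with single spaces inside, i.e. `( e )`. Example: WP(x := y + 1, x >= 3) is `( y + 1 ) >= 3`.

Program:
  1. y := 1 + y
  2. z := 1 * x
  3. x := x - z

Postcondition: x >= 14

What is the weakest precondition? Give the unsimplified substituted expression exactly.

post: x >= 14
stmt 3: x := x - z  -- replace 1 occurrence(s) of x with (x - z)
  => ( x - z ) >= 14
stmt 2: z := 1 * x  -- replace 1 occurrence(s) of z with (1 * x)
  => ( x - ( 1 * x ) ) >= 14
stmt 1: y := 1 + y  -- replace 0 occurrence(s) of y with (1 + y)
  => ( x - ( 1 * x ) ) >= 14

Answer: ( x - ( 1 * x ) ) >= 14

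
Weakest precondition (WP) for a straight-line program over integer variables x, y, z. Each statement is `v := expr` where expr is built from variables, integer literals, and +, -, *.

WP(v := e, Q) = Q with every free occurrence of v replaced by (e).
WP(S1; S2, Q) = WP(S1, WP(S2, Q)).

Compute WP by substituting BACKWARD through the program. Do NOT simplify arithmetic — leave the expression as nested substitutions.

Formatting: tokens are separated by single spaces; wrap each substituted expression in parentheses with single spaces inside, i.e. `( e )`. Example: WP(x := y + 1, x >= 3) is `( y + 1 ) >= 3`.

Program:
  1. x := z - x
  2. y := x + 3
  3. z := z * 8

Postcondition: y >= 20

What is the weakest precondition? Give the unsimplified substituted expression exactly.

Answer: ( ( z - x ) + 3 ) >= 20

Derivation:
post: y >= 20
stmt 3: z := z * 8  -- replace 0 occurrence(s) of z with (z * 8)
  => y >= 20
stmt 2: y := x + 3  -- replace 1 occurrence(s) of y with (x + 3)
  => ( x + 3 ) >= 20
stmt 1: x := z - x  -- replace 1 occurrence(s) of x with (z - x)
  => ( ( z - x ) + 3 ) >= 20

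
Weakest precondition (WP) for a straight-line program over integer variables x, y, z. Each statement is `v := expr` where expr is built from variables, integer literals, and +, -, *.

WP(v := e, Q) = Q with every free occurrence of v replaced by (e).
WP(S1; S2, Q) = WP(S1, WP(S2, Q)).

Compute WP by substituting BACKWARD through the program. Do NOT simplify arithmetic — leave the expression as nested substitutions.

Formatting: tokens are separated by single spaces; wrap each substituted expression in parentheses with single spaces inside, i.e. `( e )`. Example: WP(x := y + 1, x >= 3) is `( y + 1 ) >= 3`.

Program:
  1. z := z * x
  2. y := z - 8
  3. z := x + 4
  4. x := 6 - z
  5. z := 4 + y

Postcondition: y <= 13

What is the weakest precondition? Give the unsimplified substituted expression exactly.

post: y <= 13
stmt 5: z := 4 + y  -- replace 0 occurrence(s) of z with (4 + y)
  => y <= 13
stmt 4: x := 6 - z  -- replace 0 occurrence(s) of x with (6 - z)
  => y <= 13
stmt 3: z := x + 4  -- replace 0 occurrence(s) of z with (x + 4)
  => y <= 13
stmt 2: y := z - 8  -- replace 1 occurrence(s) of y with (z - 8)
  => ( z - 8 ) <= 13
stmt 1: z := z * x  -- replace 1 occurrence(s) of z with (z * x)
  => ( ( z * x ) - 8 ) <= 13

Answer: ( ( z * x ) - 8 ) <= 13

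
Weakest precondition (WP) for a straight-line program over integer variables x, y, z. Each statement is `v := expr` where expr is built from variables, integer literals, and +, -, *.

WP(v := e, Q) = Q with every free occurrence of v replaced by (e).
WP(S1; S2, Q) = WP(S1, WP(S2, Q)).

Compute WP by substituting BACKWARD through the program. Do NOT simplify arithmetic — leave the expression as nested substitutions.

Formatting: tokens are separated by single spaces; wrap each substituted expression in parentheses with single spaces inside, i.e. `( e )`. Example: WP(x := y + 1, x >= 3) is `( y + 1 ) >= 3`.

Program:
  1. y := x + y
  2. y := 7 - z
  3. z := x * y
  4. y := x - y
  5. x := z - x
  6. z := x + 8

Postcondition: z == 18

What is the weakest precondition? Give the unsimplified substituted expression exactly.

Answer: ( ( ( x * ( 7 - z ) ) - x ) + 8 ) == 18

Derivation:
post: z == 18
stmt 6: z := x + 8  -- replace 1 occurrence(s) of z with (x + 8)
  => ( x + 8 ) == 18
stmt 5: x := z - x  -- replace 1 occurrence(s) of x with (z - x)
  => ( ( z - x ) + 8 ) == 18
stmt 4: y := x - y  -- replace 0 occurrence(s) of y with (x - y)
  => ( ( z - x ) + 8 ) == 18
stmt 3: z := x * y  -- replace 1 occurrence(s) of z with (x * y)
  => ( ( ( x * y ) - x ) + 8 ) == 18
stmt 2: y := 7 - z  -- replace 1 occurrence(s) of y with (7 - z)
  => ( ( ( x * ( 7 - z ) ) - x ) + 8 ) == 18
stmt 1: y := x + y  -- replace 0 occurrence(s) of y with (x + y)
  => ( ( ( x * ( 7 - z ) ) - x ) + 8 ) == 18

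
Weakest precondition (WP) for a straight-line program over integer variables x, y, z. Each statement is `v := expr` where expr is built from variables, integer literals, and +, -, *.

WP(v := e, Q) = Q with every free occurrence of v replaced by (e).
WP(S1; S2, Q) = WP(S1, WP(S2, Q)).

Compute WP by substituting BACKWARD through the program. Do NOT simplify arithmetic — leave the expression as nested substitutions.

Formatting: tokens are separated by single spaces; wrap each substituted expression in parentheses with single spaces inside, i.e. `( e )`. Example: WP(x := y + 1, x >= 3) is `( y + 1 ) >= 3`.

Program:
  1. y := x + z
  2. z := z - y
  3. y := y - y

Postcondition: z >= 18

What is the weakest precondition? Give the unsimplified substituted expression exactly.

Answer: ( z - ( x + z ) ) >= 18

Derivation:
post: z >= 18
stmt 3: y := y - y  -- replace 0 occurrence(s) of y with (y - y)
  => z >= 18
stmt 2: z := z - y  -- replace 1 occurrence(s) of z with (z - y)
  => ( z - y ) >= 18
stmt 1: y := x + z  -- replace 1 occurrence(s) of y with (x + z)
  => ( z - ( x + z ) ) >= 18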